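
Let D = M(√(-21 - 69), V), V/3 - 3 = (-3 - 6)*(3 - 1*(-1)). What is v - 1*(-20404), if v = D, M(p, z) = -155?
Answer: 20249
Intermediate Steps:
V = -99 (V = 9 + 3*((-3 - 6)*(3 - 1*(-1))) = 9 + 3*(-9*(3 + 1)) = 9 + 3*(-9*4) = 9 + 3*(-36) = 9 - 108 = -99)
D = -155
v = -155
v - 1*(-20404) = -155 - 1*(-20404) = -155 + 20404 = 20249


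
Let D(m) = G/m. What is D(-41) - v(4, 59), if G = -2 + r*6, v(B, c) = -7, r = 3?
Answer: 271/41 ≈ 6.6098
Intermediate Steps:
G = 16 (G = -2 + 3*6 = -2 + 18 = 16)
D(m) = 16/m
D(-41) - v(4, 59) = 16/(-41) - 1*(-7) = 16*(-1/41) + 7 = -16/41 + 7 = 271/41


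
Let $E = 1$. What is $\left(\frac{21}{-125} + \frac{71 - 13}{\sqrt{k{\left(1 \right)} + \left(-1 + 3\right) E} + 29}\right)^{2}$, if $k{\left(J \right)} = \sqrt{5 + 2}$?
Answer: $\frac{\left(6641 - 21 \sqrt{2 + \sqrt{7}}\right)^{2}}{15625 \left(29 + \sqrt{2 + \sqrt{7}}\right)^{2}} \approx 2.8684$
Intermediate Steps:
$k{\left(J \right)} = \sqrt{7}$
$\left(\frac{21}{-125} + \frac{71 - 13}{\sqrt{k{\left(1 \right)} + \left(-1 + 3\right) E} + 29}\right)^{2} = \left(\frac{21}{-125} + \frac{71 - 13}{\sqrt{\sqrt{7} + \left(-1 + 3\right) 1} + 29}\right)^{2} = \left(21 \left(- \frac{1}{125}\right) + \frac{58}{\sqrt{\sqrt{7} + 2 \cdot 1} + 29}\right)^{2} = \left(- \frac{21}{125} + \frac{58}{\sqrt{\sqrt{7} + 2} + 29}\right)^{2} = \left(- \frac{21}{125} + \frac{58}{\sqrt{2 + \sqrt{7}} + 29}\right)^{2} = \left(- \frac{21}{125} + \frac{58}{29 + \sqrt{2 + \sqrt{7}}}\right)^{2}$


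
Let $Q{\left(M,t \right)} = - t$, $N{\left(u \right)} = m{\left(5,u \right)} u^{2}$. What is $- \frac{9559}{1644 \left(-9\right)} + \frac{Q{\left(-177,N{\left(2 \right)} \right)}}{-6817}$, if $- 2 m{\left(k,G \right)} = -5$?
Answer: $\frac{65311663}{100864332} \approx 0.64752$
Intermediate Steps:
$m{\left(k,G \right)} = \frac{5}{2}$ ($m{\left(k,G \right)} = \left(- \frac{1}{2}\right) \left(-5\right) = \frac{5}{2}$)
$N{\left(u \right)} = \frac{5 u^{2}}{2}$
$- \frac{9559}{1644 \left(-9\right)} + \frac{Q{\left(-177,N{\left(2 \right)} \right)}}{-6817} = - \frac{9559}{1644 \left(-9\right)} + \frac{\left(-1\right) \frac{5 \cdot 2^{2}}{2}}{-6817} = - \frac{9559}{-14796} + - \frac{5 \cdot 4}{2} \left(- \frac{1}{6817}\right) = \left(-9559\right) \left(- \frac{1}{14796}\right) + \left(-1\right) 10 \left(- \frac{1}{6817}\right) = \frac{9559}{14796} - - \frac{10}{6817} = \frac{9559}{14796} + \frac{10}{6817} = \frac{65311663}{100864332}$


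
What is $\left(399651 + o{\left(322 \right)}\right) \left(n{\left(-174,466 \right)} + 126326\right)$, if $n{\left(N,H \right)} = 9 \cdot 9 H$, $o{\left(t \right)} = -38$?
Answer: $65565304136$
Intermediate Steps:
$n{\left(N,H \right)} = 81 H$
$\left(399651 + o{\left(322 \right)}\right) \left(n{\left(-174,466 \right)} + 126326\right) = \left(399651 - 38\right) \left(81 \cdot 466 + 126326\right) = 399613 \left(37746 + 126326\right) = 399613 \cdot 164072 = 65565304136$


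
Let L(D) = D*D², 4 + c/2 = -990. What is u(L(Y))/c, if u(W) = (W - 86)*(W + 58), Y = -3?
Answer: 3503/1988 ≈ 1.7621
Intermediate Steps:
c = -1988 (c = -8 + 2*(-990) = -8 - 1980 = -1988)
L(D) = D³
u(W) = (-86 + W)*(58 + W)
u(L(Y))/c = (-4988 + ((-3)³)² - 28*(-3)³)/(-1988) = (-4988 + (-27)² - 28*(-27))*(-1/1988) = (-4988 + 729 + 756)*(-1/1988) = -3503*(-1/1988) = 3503/1988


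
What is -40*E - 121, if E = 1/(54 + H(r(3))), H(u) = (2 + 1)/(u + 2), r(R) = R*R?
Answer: -72677/597 ≈ -121.74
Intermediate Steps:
r(R) = R²
H(u) = 3/(2 + u)
E = 11/597 (E = 1/(54 + 3/(2 + 3²)) = 1/(54 + 3/(2 + 9)) = 1/(54 + 3/11) = 1/(597/11) = 11/597 ≈ 0.018425)
-40*E - 121 = -40*11/597 - 121 = -440/597 - 121 = -72677/597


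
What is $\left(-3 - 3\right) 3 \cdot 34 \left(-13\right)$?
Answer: $7956$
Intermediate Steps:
$\left(-3 - 3\right) 3 \cdot 34 \left(-13\right) = \left(-6\right) 3 \cdot 34 \left(-13\right) = \left(-18\right) 34 \left(-13\right) = \left(-612\right) \left(-13\right) = 7956$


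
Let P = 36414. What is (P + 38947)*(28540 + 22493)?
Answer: 3845897913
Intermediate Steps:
(P + 38947)*(28540 + 22493) = (36414 + 38947)*(28540 + 22493) = 75361*51033 = 3845897913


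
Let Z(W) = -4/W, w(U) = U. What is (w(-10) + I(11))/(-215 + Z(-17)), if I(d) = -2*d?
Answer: 544/3651 ≈ 0.14900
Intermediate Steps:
(w(-10) + I(11))/(-215 + Z(-17)) = (-10 - 2*11)/(-215 - 4/(-17)) = (-10 - 22)/(-215 - 4*(-1/17)) = -32/(-215 + 4/17) = -32/(-3651/17) = -32*(-17/3651) = 544/3651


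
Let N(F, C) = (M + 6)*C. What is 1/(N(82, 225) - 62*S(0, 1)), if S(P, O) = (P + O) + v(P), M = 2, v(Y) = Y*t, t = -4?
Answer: 1/1738 ≈ 0.00057537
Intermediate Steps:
v(Y) = -4*Y (v(Y) = Y*(-4) = -4*Y)
S(P, O) = O - 3*P (S(P, O) = (P + O) - 4*P = (O + P) - 4*P = O - 3*P)
N(F, C) = 8*C (N(F, C) = (2 + 6)*C = 8*C)
1/(N(82, 225) - 62*S(0, 1)) = 1/(8*225 - 62*(1 - 3*0)) = 1/(1800 - 62*(1 + 0)) = 1/(1800 - 62*1) = 1/(1800 - 62) = 1/1738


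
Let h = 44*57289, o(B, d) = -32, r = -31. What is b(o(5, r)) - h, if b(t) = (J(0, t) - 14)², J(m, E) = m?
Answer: -2520520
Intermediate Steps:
b(t) = 196 (b(t) = (0 - 14)² = (-14)² = 196)
h = 2520716
b(o(5, r)) - h = 196 - 1*2520716 = 196 - 2520716 = -2520520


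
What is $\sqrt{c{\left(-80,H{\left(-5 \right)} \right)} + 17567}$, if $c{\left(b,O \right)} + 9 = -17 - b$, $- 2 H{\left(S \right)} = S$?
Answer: $\sqrt{17621} \approx 132.74$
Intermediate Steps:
$H{\left(S \right)} = - \frac{S}{2}$
$c{\left(b,O \right)} = -26 - b$ ($c{\left(b,O \right)} = -9 - \left(17 + b\right) = -26 - b$)
$\sqrt{c{\left(-80,H{\left(-5 \right)} \right)} + 17567} = \sqrt{\left(-26 - -80\right) + 17567} = \sqrt{\left(-26 + 80\right) + 17567} = \sqrt{54 + 17567} = \sqrt{17621}$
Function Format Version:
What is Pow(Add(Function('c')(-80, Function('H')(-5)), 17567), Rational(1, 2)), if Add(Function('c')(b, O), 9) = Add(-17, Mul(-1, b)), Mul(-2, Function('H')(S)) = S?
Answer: Pow(17621, Rational(1, 2)) ≈ 132.74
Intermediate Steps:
Function('H')(S) = Mul(Rational(-1, 2), S)
Function('c')(b, O) = Add(-26, Mul(-1, b)) (Function('c')(b, O) = Add(-9, Add(-17, Mul(-1, b))) = Add(-26, Mul(-1, b)))
Pow(Add(Function('c')(-80, Function('H')(-5)), 17567), Rational(1, 2)) = Pow(Add(Add(-26, Mul(-1, -80)), 17567), Rational(1, 2)) = Pow(Add(Add(-26, 80), 17567), Rational(1, 2)) = Pow(Add(54, 17567), Rational(1, 2)) = Pow(17621, Rational(1, 2))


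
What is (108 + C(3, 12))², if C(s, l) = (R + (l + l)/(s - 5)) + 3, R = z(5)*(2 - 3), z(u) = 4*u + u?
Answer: 5476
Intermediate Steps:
z(u) = 5*u
R = -25 (R = (5*5)*(2 - 3) = 25*(-1) = -25)
C(s, l) = -22 + 2*l/(-5 + s) (C(s, l) = (-25 + (l + l)/(s - 5)) + 3 = (-25 + (2*l)/(-5 + s)) + 3 = (-25 + 2*l/(-5 + s)) + 3 = -22 + 2*l/(-5 + s))
(108 + C(3, 12))² = (108 + 2*(55 + 12 - 11*3)/(-5 + 3))² = (108 + 2*(55 + 12 - 33)/(-2))² = (108 + 2*(-½)*34)² = (108 - 34)² = 74² = 5476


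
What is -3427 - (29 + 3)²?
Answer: -4451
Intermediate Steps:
-3427 - (29 + 3)² = -3427 - 1*32² = -3427 - 1*1024 = -3427 - 1024 = -4451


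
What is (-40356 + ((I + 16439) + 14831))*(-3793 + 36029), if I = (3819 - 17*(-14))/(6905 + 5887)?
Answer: -936649659245/3198 ≈ -2.9289e+8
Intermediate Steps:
I = 4057/12792 (I = (3819 + 238)/12792 = 4057*(1/12792) = 4057/12792 ≈ 0.31715)
(-40356 + ((I + 16439) + 14831))*(-3793 + 36029) = (-40356 + ((4057/12792 + 16439) + 14831))*(-3793 + 36029) = (-40356 + (210291745/12792 + 14831))*32236 = (-40356 + 400009897/12792)*32236 = -116224055/12792*32236 = -936649659245/3198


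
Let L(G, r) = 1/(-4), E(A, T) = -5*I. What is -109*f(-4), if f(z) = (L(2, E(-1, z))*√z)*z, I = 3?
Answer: -218*I ≈ -218.0*I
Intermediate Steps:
E(A, T) = -15 (E(A, T) = -5*3 = -15)
L(G, r) = -¼
f(z) = -z^(3/2)/4 (f(z) = (-√z/4)*z = -z^(3/2)/4)
-109*f(-4) = -(-109)*(-4)^(3/2)/4 = -(-109)*(-8*I)/4 = -218*I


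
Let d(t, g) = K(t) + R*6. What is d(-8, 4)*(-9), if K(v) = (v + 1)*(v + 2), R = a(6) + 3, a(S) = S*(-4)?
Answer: 756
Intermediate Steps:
a(S) = -4*S
R = -21 (R = -4*6 + 3 = -24 + 3 = -21)
K(v) = (1 + v)*(2 + v)
d(t, g) = -124 + t**2 + 3*t (d(t, g) = (2 + t**2 + 3*t) - 21*6 = (2 + t**2 + 3*t) - 126 = -124 + t**2 + 3*t)
d(-8, 4)*(-9) = (-124 + (-8)**2 + 3*(-8))*(-9) = (-124 + 64 - 24)*(-9) = -84*(-9) = 756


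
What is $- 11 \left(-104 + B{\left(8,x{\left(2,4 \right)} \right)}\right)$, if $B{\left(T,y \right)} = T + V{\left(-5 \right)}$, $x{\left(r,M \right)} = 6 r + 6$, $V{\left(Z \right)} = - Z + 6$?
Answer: $935$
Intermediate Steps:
$V{\left(Z \right)} = 6 - Z$
$x{\left(r,M \right)} = 6 + 6 r$
$B{\left(T,y \right)} = 11 + T$ ($B{\left(T,y \right)} = T + \left(6 - -5\right) = T + \left(6 + 5\right) = T + 11 = 11 + T$)
$- 11 \left(-104 + B{\left(8,x{\left(2,4 \right)} \right)}\right) = - 11 \left(-104 + \left(11 + 8\right)\right) = - 11 \left(-104 + 19\right) = \left(-11\right) \left(-85\right) = 935$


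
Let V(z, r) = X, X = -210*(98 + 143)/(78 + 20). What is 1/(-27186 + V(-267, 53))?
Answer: -7/193917 ≈ -3.6098e-5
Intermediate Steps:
X = -3615/7 (X = -210/(98/241) = -210/(98*(1/241)) = -210/98/241 = -210*241/98 = -3615/7 ≈ -516.43)
V(z, r) = -3615/7
1/(-27186 + V(-267, 53)) = 1/(-27186 - 3615/7) = 1/(-193917/7) = -7/193917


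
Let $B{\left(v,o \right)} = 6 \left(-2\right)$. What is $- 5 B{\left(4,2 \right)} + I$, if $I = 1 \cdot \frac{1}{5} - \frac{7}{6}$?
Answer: $\frac{1771}{30} \approx 59.033$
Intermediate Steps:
$B{\left(v,o \right)} = -12$
$I = - \frac{29}{30}$ ($I = 1 \cdot \frac{1}{5} - \frac{7}{6} = \frac{1}{5} - \frac{7}{6} = - \frac{29}{30} \approx -0.96667$)
$- 5 B{\left(4,2 \right)} + I = \left(-5\right) \left(-12\right) - \frac{29}{30} = 60 - \frac{29}{30} = \frac{1771}{30}$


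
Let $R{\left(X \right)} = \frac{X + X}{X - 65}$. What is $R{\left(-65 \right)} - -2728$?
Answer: $2729$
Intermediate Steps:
$R{\left(X \right)} = \frac{2 X}{-65 + X}$
$R{\left(-65 \right)} - -2728 = 2 \left(-65\right) \frac{1}{-65 - 65} - -2728 = 2 \left(-65\right) \frac{1}{-130} + 2728 = 2 \left(-65\right) \left(- \frac{1}{130}\right) + 2728 = 1 + 2728 = 2729$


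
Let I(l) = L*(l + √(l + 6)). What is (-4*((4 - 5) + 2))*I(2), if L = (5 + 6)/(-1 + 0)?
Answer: 88 + 88*√2 ≈ 212.45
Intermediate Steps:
L = -11 (L = 11/(-1) = 11*(-1) = -11)
I(l) = -11*l - 11*√(6 + l) (I(l) = -11*(l + √(l + 6)) = -11*(l + √(6 + l)) = -11*l - 11*√(6 + l))
(-4*((4 - 5) + 2))*I(2) = (-4*((4 - 5) + 2))*(-11*2 - 11*√(6 + 2)) = (-4*(-1 + 2))*(-22 - 22*√2) = (-4*1)*(-22 - 22*√2) = -4*(-22 - 22*√2) = 88 + 88*√2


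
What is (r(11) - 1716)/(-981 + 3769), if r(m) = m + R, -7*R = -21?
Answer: -851/1394 ≈ -0.61047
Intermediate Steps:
R = 3 (R = -1/7*(-21) = 3)
r(m) = 3 + m (r(m) = m + 3 = 3 + m)
(r(11) - 1716)/(-981 + 3769) = ((3 + 11) - 1716)/(-981 + 3769) = (14 - 1716)/2788 = -1702*1/2788 = -851/1394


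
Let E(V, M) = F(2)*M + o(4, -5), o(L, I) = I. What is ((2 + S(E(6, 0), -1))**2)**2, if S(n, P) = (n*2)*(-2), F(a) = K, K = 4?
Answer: 234256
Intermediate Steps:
F(a) = 4
E(V, M) = -5 + 4*M (E(V, M) = 4*M - 5 = -5 + 4*M)
S(n, P) = -4*n (S(n, P) = (2*n)*(-2) = -4*n)
((2 + S(E(6, 0), -1))**2)**2 = ((2 - 4*(-5 + 4*0))**2)**2 = ((2 - 4*(-5 + 0))**2)**2 = ((2 - 4*(-5))**2)**2 = ((2 + 20)**2)**2 = (22**2)**2 = 484**2 = 234256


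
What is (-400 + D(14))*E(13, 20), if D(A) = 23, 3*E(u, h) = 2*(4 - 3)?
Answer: -754/3 ≈ -251.33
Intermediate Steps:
E(u, h) = ⅔ (E(u, h) = (2*(4 - 3))/3 = (2*1)/3 = (⅓)*2 = ⅔)
(-400 + D(14))*E(13, 20) = (-400 + 23)*(⅔) = -377*⅔ = -754/3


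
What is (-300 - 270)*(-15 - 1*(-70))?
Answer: -31350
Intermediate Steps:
(-300 - 270)*(-15 - 1*(-70)) = -570*(-15 + 70) = -570*55 = -31350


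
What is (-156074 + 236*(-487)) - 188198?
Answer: -459204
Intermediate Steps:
(-156074 + 236*(-487)) - 188198 = (-156074 - 114932) - 188198 = -271006 - 188198 = -459204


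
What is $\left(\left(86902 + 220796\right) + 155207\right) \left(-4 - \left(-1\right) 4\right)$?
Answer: $0$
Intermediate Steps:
$\left(\left(86902 + 220796\right) + 155207\right) \left(-4 - \left(-1\right) 4\right) = \left(307698 + 155207\right) \left(-4 - -4\right) = 462905 \left(-4 + 4\right) = 462905 \cdot 0 = 0$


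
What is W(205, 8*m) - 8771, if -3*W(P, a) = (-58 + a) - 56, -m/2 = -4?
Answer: -26263/3 ≈ -8754.3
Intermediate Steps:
m = 8 (m = -2*(-4) = 8)
W(P, a) = 38 - a/3 (W(P, a) = -((-58 + a) - 56)/3 = -(-114 + a)/3 = 38 - a/3)
W(205, 8*m) - 8771 = (38 - 8*8/3) - 8771 = (38 - ⅓*64) - 8771 = (38 - 64/3) - 8771 = 50/3 - 8771 = -26263/3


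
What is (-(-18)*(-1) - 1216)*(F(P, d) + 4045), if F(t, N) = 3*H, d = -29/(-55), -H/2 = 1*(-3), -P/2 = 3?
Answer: -5013742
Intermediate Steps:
P = -6 (P = -2*3 = -6)
H = 6 (H = -2*(-3) = 6)
d = 29/55 (d = -29*(-1/55) = 29/55 ≈ 0.52727)
F(t, N) = 18 (F(t, N) = 3*6 = 18)
(-(-18)*(-1) - 1216)*(F(P, d) + 4045) = (-(-18)*(-1) - 1216)*(18 + 4045) = (-1*18 - 1216)*4063 = (-18 - 1216)*4063 = -1234*4063 = -5013742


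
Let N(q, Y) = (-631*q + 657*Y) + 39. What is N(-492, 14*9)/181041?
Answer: 3543/1631 ≈ 2.1723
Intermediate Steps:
N(q, Y) = 39 - 631*q + 657*Y
N(-492, 14*9)/181041 = (39 - 631*(-492) + 657*(14*9))/181041 = (39 + 310452 + 657*126)*(1/181041) = (39 + 310452 + 82782)*(1/181041) = 393273*(1/181041) = 3543/1631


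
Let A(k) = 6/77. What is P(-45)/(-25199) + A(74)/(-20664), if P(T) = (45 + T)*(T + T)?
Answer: -1/265188 ≈ -3.7709e-6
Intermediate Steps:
P(T) = 2*T*(45 + T) (P(T) = (45 + T)*(2*T) = 2*T*(45 + T))
A(k) = 6/77 (A(k) = 6*(1/77) = 6/77)
P(-45)/(-25199) + A(74)/(-20664) = (2*(-45)*(45 - 45))/(-25199) + (6/77)/(-20664) = (2*(-45)*0)*(-1/25199) + (6/77)*(-1/20664) = 0*(-1/25199) - 1/265188 = 0 - 1/265188 = -1/265188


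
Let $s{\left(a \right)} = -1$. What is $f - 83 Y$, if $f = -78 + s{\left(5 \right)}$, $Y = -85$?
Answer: $6976$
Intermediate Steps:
$f = -79$ ($f = -78 - 1 = -79$)
$f - 83 Y = -79 - -7055 = -79 + 7055 = 6976$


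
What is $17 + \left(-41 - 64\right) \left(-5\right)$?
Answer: $542$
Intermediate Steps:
$17 + \left(-41 - 64\right) \left(-5\right) = 17 - -525 = 17 + 525 = 542$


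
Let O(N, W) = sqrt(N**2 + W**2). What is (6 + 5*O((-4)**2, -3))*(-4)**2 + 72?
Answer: 168 + 80*sqrt(265) ≈ 1470.3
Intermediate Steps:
(6 + 5*O((-4)**2, -3))*(-4)**2 + 72 = (6 + 5*sqrt(((-4)**2)**2 + (-3)**2))*(-4)**2 + 72 = (6 + 5*sqrt(16**2 + 9))*16 + 72 = (6 + 5*sqrt(256 + 9))*16 + 72 = (6 + 5*sqrt(265))*16 + 72 = (96 + 80*sqrt(265)) + 72 = 168 + 80*sqrt(265)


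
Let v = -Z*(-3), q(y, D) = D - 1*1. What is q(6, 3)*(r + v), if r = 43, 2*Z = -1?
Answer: 83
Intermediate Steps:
Z = -½ (Z = (½)*(-1) = -½ ≈ -0.50000)
q(y, D) = -1 + D (q(y, D) = D - 1 = -1 + D)
v = -3/2 (v = -1*(-½)*(-3) = (½)*(-3) = -3/2 ≈ -1.5000)
q(6, 3)*(r + v) = (-1 + 3)*(43 - 3/2) = 2*(83/2) = 83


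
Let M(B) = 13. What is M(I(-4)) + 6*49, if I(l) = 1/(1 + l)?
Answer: 307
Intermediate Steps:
M(I(-4)) + 6*49 = 13 + 6*49 = 13 + 294 = 307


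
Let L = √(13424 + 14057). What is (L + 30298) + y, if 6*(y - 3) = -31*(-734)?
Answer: 102280/3 + √27481 ≈ 34259.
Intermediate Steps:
y = 11386/3 (y = 3 + (-31*(-734))/6 = 3 + (⅙)*22754 = 3 + 11377/3 = 11386/3 ≈ 3795.3)
L = √27481 ≈ 165.77
(L + 30298) + y = (√27481 + 30298) + 11386/3 = (30298 + √27481) + 11386/3 = 102280/3 + √27481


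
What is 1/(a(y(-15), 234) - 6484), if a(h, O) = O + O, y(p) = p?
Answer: -1/6016 ≈ -0.00016622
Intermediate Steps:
a(h, O) = 2*O
1/(a(y(-15), 234) - 6484) = 1/(2*234 - 6484) = 1/(468 - 6484) = 1/(-6016) = -1/6016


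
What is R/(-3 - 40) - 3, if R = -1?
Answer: -128/43 ≈ -2.9767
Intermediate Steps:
R/(-3 - 40) - 3 = -1/(-3 - 40) - 3 = -1/(-43) - 3 = -1*(-1/43) - 3 = 1/43 - 3 = -128/43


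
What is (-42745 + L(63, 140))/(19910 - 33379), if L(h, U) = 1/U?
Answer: 5984299/1885660 ≈ 3.1736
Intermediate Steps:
(-42745 + L(63, 140))/(19910 - 33379) = (-42745 + 1/140)/(19910 - 33379) = (-42745 + 1/140)/(-13469) = -5984299/140*(-1/13469) = 5984299/1885660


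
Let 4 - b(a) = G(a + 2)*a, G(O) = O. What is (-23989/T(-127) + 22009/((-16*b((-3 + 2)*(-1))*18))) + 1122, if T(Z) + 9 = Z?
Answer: 5982763/4896 ≈ 1222.0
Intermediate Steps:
T(Z) = -9 + Z
b(a) = 4 - a*(2 + a) (b(a) = 4 - (a + 2)*a = 4 - (2 + a)*a = 4 - a*(2 + a))
(-23989/T(-127) + 22009/((-16*b((-3 + 2)*(-1))*18))) + 1122 = (-23989/(-9 - 127) + 22009/((-16*(4 - (-3 + 2)*(-1)*(2 + (-3 + 2)*(-1)))*18))) + 1122 = (-23989/(-136) + 22009/((-16*(4 - (-1*(-1))*(2 - 1*(-1)))*18))) + 1122 = (-23989*(-1/136) + 22009/((-16*(4 - 1*1*(2 + 1))*18))) + 1122 = (23989/136 + 22009/((-16*(4 - 1*1*3)*18))) + 1122 = (23989/136 + 22009/((-16*(4 - 3)*18))) + 1122 = (23989/136 + 22009/((-16*1*18))) + 1122 = (23989/136 + 22009/((-16*18))) + 1122 = (23989/136 + 22009/(-288)) + 1122 = (23989/136 + 22009*(-1/288)) + 1122 = (23989/136 - 22009/288) + 1122 = 489451/4896 + 1122 = 5982763/4896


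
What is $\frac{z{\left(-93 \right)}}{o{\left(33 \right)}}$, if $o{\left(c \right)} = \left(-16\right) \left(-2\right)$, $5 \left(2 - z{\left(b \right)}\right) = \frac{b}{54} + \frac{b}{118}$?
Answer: $\frac{6643}{84960} \approx 0.07819$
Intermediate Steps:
$z{\left(b \right)} = 2 - \frac{43 b}{7965}$ ($z{\left(b \right)} = 2 - \frac{\frac{b}{54} + \frac{b}{118}}{5} = 2 - \frac{\frac{43}{1593} b}{5} = 2 - \frac{43 b}{7965}$)
$o{\left(c \right)} = 32$
$\frac{z{\left(-93 \right)}}{o{\left(33 \right)}} = \frac{2 - - \frac{1333}{2655}}{32} = \left(2 + \frac{1333}{2655}\right) \frac{1}{32} = \frac{6643}{2655} \cdot \frac{1}{32} = \frac{6643}{84960}$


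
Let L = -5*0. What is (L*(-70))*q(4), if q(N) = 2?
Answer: 0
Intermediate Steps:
L = 0
(L*(-70))*q(4) = (0*(-70))*2 = 0*2 = 0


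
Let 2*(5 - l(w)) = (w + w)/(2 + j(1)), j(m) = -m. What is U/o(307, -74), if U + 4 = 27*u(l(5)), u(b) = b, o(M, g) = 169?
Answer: -4/169 ≈ -0.023669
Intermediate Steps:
l(w) = 5 - w (l(w) = 5 - (w + w)/(2*(2 - 1*1)) = 5 - 2*w/(2*(2 - 1)) = 5 - 2*w/(2*1) = 5 - 2*w/2 = 5 - w)
U = -4 (U = -4 + 27*(5 - 1*5) = -4 + 27*(5 - 5) = -4 + 27*0 = -4 + 0 = -4)
U/o(307, -74) = -4/169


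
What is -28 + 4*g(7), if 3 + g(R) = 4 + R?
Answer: 4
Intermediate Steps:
g(R) = 1 + R (g(R) = -3 + (4 + R) = 1 + R)
-28 + 4*g(7) = -28 + 4*(1 + 7) = -28 + 4*8 = -28 + 32 = 4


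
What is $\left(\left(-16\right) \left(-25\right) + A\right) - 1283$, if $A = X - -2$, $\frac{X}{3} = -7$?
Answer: $-902$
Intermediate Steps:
$X = -21$ ($X = 3 \left(-7\right) = -21$)
$A = -19$ ($A = -21 - -2 = -21 + 2 = -19$)
$\left(\left(-16\right) \left(-25\right) + A\right) - 1283 = \left(\left(-16\right) \left(-25\right) - 19\right) - 1283 = \left(400 - 19\right) - 1283 = 381 - 1283 = -902$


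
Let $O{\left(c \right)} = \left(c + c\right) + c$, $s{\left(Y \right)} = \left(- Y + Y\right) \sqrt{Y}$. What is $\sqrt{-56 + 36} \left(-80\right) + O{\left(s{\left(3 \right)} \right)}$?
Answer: $- 160 i \sqrt{5} \approx - 357.77 i$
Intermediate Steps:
$s{\left(Y \right)} = 0$ ($s{\left(Y \right)} = 0 \sqrt{Y} = 0$)
$O{\left(c \right)} = 3 c$ ($O{\left(c \right)} = 2 c + c = 3 c$)
$\sqrt{-56 + 36} \left(-80\right) + O{\left(s{\left(3 \right)} \right)} = \sqrt{-56 + 36} \left(-80\right) + 3 \cdot 0 = \sqrt{-20} \left(-80\right) + 0 = 2 i \sqrt{5} \left(-80\right) + 0 = - 160 i \sqrt{5} + 0 = - 160 i \sqrt{5}$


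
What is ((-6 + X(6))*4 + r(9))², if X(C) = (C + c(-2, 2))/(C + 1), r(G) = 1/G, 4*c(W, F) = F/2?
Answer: 1638400/3969 ≈ 412.80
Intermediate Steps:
c(W, F) = F/8 (c(W, F) = (F/2)/4 = F/8)
X(C) = (¼ + C)/(1 + C) (X(C) = (C + (⅛)*2)/(C + 1) = (C + ¼)/(1 + C) = (¼ + C)/(1 + C))
((-6 + X(6))*4 + r(9))² = ((-6 + (¼ + 6)/(1 + 6))*4 + 1/9)² = ((-6 + (25/4)/7)*4 + ⅑)² = ((-6 + (⅐)*(25/4))*4 + ⅑)² = ((-6 + 25/28)*4 + ⅑)² = (-143/28*4 + ⅑)² = (-143/7 + ⅑)² = (-1280/63)² = 1638400/3969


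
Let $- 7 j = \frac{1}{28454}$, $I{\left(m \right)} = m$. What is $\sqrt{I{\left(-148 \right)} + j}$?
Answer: $\frac{i \sqrt{5871437800410}}{199178} \approx 12.166 i$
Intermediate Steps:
$j = - \frac{1}{199178}$ ($j = - \frac{1}{7 \cdot 28454} = \left(- \frac{1}{7}\right) \frac{1}{28454} = - \frac{1}{199178} \approx -5.0206 \cdot 10^{-6}$)
$\sqrt{I{\left(-148 \right)} + j} = \sqrt{-148 - \frac{1}{199178}} = \sqrt{- \frac{29478345}{199178}} = \frac{i \sqrt{5871437800410}}{199178}$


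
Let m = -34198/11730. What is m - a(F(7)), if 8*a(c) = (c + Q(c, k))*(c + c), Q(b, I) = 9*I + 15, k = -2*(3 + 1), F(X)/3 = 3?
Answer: 616321/5865 ≈ 105.08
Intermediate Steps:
F(X) = 9 (F(X) = 3*3 = 9)
m = -17099/5865 (m = -34198*1/11730 = -17099/5865 ≈ -2.9154)
k = -8 (k = -2*4 = -8)
Q(b, I) = 15 + 9*I
a(c) = c*(-57 + c)/4 (a(c) = ((c + (15 + 9*(-8)))*(c + c))/8 = ((c + (15 - 72))*(2*c))/8 = ((c - 57)*(2*c))/8 = ((-57 + c)*(2*c))/8 = (2*c*(-57 + c))/8 = c*(-57 + c)/4)
m - a(F(7)) = -17099/5865 - 9*(-57 + 9)/4 = -17099/5865 - 9*(-48)/4 = -17099/5865 - 1*(-108) = -17099/5865 + 108 = 616321/5865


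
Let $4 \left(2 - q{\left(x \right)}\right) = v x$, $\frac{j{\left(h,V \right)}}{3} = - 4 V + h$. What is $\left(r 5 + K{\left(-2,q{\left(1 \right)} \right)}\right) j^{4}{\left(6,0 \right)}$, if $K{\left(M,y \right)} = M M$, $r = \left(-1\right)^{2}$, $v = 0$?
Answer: $944784$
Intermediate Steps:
$j{\left(h,V \right)} = - 12 V + 3 h$ ($j{\left(h,V \right)} = 3 \left(- 4 V + h\right) = 3 \left(h - 4 V\right) = - 12 V + 3 h$)
$r = 1$
$q{\left(x \right)} = 2$ ($q{\left(x \right)} = 2 - \frac{0 x}{4} = 2 - 0 = 2 + 0 = 2$)
$K{\left(M,y \right)} = M^{2}$
$\left(r 5 + K{\left(-2,q{\left(1 \right)} \right)}\right) j^{4}{\left(6,0 \right)} = \left(1 \cdot 5 + \left(-2\right)^{2}\right) \left(\left(-12\right) 0 + 3 \cdot 6\right)^{4} = \left(5 + 4\right) \left(0 + 18\right)^{4} = 9 \cdot 18^{4} = 9 \cdot 104976 = 944784$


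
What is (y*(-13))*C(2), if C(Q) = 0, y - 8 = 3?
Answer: 0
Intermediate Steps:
y = 11 (y = 8 + 3 = 11)
(y*(-13))*C(2) = (11*(-13))*0 = -143*0 = 0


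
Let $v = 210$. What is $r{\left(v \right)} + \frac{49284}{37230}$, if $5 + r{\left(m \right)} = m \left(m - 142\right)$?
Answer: $\frac{88584589}{6205} \approx 14276.0$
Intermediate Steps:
$r{\left(m \right)} = -5 + m \left(-142 + m\right)$ ($r{\left(m \right)} = -5 + m \left(m - 142\right) = -5 + m \left(-142 + m\right)$)
$r{\left(v \right)} + \frac{49284}{37230} = \left(-5 + 210^{2} - 29820\right) + \frac{49284}{37230} = \left(-5 + 44100 - 29820\right) + 49284 \cdot \frac{1}{37230} = 14275 + \frac{8214}{6205} = \frac{88584589}{6205}$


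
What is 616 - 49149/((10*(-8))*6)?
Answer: 114943/160 ≈ 718.39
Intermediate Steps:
616 - 49149/((10*(-8))*6) = 616 - 49149/((-80*6)) = 616 - 49149/(-480) = 616 - 49149*(-1)/480 = 616 - 387*(-127/480) = 616 + 16383/160 = 114943/160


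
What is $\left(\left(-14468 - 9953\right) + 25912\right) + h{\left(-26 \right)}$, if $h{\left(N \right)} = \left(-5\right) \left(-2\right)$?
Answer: $1501$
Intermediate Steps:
$h{\left(N \right)} = 10$
$\left(\left(-14468 - 9953\right) + 25912\right) + h{\left(-26 \right)} = \left(\left(-14468 - 9953\right) + 25912\right) + 10 = \left(-24421 + 25912\right) + 10 = 1491 + 10 = 1501$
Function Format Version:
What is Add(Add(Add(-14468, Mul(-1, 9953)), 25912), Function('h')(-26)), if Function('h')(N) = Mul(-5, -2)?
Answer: 1501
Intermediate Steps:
Function('h')(N) = 10
Add(Add(Add(-14468, Mul(-1, 9953)), 25912), Function('h')(-26)) = Add(Add(Add(-14468, Mul(-1, 9953)), 25912), 10) = Add(Add(Add(-14468, -9953), 25912), 10) = Add(Add(-24421, 25912), 10) = Add(1491, 10) = 1501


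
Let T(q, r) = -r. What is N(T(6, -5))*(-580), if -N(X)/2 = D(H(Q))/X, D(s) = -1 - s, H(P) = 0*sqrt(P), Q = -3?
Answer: -232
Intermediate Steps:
H(P) = 0
N(X) = 2/X (N(X) = -2*(-1 - 1*0)/X = -2*(-1 + 0)/X = -(-2)/X = 2/X)
N(T(6, -5))*(-580) = (2/((-1*(-5))))*(-580) = (2/5)*(-580) = -232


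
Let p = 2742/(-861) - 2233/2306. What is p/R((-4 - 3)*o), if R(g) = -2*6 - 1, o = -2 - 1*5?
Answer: 2748555/8603686 ≈ 0.31946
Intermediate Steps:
o = -7 (o = -2 - 5 = -7)
p = -2748555/661822 (p = 2742*(-1/861) - 2233*1/2306 = -914/287 - 2233/2306 = -2748555/661822 ≈ -4.1530)
R(g) = -13 (R(g) = -12 - 1 = -13)
p/R((-4 - 3)*o) = -2748555/661822/(-13) = -2748555/661822*(-1/13) = 2748555/8603686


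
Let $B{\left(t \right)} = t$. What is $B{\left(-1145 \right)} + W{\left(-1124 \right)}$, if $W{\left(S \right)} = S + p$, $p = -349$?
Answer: $-2618$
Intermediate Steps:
$W{\left(S \right)} = -349 + S$ ($W{\left(S \right)} = S - 349 = -349 + S$)
$B{\left(-1145 \right)} + W{\left(-1124 \right)} = -1145 - 1473 = -2618$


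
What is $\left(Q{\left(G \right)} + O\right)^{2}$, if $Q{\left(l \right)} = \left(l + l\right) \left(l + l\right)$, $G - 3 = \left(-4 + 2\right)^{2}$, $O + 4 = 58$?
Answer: $62500$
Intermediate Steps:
$O = 54$ ($O = -4 + 58 = 54$)
$G = 7$ ($G = 3 + \left(-4 + 2\right)^{2} = 3 + \left(-2\right)^{2} = 3 + 4 = 7$)
$Q{\left(l \right)} = 4 l^{2}$ ($Q{\left(l \right)} = 2 l 2 l = 4 l^{2}$)
$\left(Q{\left(G \right)} + O\right)^{2} = \left(4 \cdot 7^{2} + 54\right)^{2} = \left(4 \cdot 49 + 54\right)^{2} = \left(196 + 54\right)^{2} = 250^{2} = 62500$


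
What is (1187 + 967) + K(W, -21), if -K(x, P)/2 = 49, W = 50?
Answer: 2056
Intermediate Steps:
K(x, P) = -98 (K(x, P) = -2*49 = -98)
(1187 + 967) + K(W, -21) = (1187 + 967) - 98 = 2154 - 98 = 2056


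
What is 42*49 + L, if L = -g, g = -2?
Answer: 2060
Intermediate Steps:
L = 2 (L = -1*(-2) = 2)
42*49 + L = 42*49 + 2 = 2058 + 2 = 2060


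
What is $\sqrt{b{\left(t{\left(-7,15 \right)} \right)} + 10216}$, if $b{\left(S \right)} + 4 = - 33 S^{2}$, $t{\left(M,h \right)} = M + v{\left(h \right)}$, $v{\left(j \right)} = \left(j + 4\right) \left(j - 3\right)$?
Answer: $3 i \sqrt{177949} \approx 1265.5 i$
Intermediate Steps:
$v{\left(j \right)} = \left(-3 + j\right) \left(4 + j\right)$ ($v{\left(j \right)} = \left(4 + j\right) \left(-3 + j\right) = \left(-3 + j\right) \left(4 + j\right)$)
$t{\left(M,h \right)} = -12 + M + h + h^{2}$ ($t{\left(M,h \right)} = M + \left(-12 + h + h^{2}\right) = -12 + M + h + h^{2}$)
$b{\left(S \right)} = -4 - 33 S^{2}$
$\sqrt{b{\left(t{\left(-7,15 \right)} \right)} + 10216} = \sqrt{\left(-4 - 33 \left(-12 - 7 + 15 + 15^{2}\right)^{2}\right) + 10216} = \sqrt{\left(-4 - 33 \left(-12 - 7 + 15 + 225\right)^{2}\right) + 10216} = \sqrt{\left(-4 - 33 \cdot 221^{2}\right) + 10216} = \sqrt{\left(-4 - 1611753\right) + 10216} = \sqrt{-1611757 + 10216} = \sqrt{-1601541} = 3 i \sqrt{177949}$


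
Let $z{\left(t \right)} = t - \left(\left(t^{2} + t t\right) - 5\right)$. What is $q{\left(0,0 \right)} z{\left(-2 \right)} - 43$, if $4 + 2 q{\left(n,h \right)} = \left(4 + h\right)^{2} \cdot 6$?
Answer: $-273$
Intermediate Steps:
$z{\left(t \right)} = 5 + t - 2 t^{2}$ ($z{\left(t \right)} = t - \left(\left(t^{2} + t^{2}\right) - 5\right) = t - \left(2 t^{2} - 5\right) = t - \left(-5 + 2 t^{2}\right) = 5 + t - 2 t^{2}$)
$q{\left(n,h \right)} = -2 + 3 \left(4 + h\right)^{2}$ ($q{\left(n,h \right)} = -2 + \frac{\left(4 + h\right)^{2} \cdot 6}{2} = -2 + \frac{6 \left(4 + h\right)^{2}}{2} = -2 + 3 \left(4 + h\right)^{2}$)
$q{\left(0,0 \right)} z{\left(-2 \right)} - 43 = \left(-2 + 3 \left(4 + 0\right)^{2}\right) \left(5 - 2 - 2 \left(-2\right)^{2}\right) - 43 = \left(-2 + 3 \cdot 4^{2}\right) \left(5 - 2 - 8\right) - 43 = \left(-2 + 3 \cdot 16\right) \left(5 - 2 - 8\right) - 43 = \left(-2 + 48\right) \left(-5\right) - 43 = 46 \left(-5\right) - 43 = -230 - 43 = -273$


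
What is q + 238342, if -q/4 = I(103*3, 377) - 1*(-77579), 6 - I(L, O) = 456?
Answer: -70174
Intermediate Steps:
I(L, O) = -450 (I(L, O) = 6 - 1*456 = 6 - 456 = -450)
q = -308516 (q = -4*(-450 - 1*(-77579)) = -4*(-450 + 77579) = -4*77129 = -308516)
q + 238342 = -308516 + 238342 = -70174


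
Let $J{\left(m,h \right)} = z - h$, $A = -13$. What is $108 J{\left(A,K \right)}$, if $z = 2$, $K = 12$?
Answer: $-1080$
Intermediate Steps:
$J{\left(m,h \right)} = 2 - h$
$108 J{\left(A,K \right)} = 108 \left(2 - 12\right) = 108 \left(-10\right) = -1080$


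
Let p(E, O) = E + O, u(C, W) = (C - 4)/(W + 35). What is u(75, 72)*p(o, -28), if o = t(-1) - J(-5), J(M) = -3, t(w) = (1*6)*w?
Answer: -2201/107 ≈ -20.570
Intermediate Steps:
t(w) = 6*w
o = -3 (o = 6*(-1) - 1*(-3) = -6 + 3 = -3)
u(C, W) = (-4 + C)/(35 + W)
u(75, 72)*p(o, -28) = ((-4 + 75)/(35 + 72))*(-3 - 28) = (71/107)*(-31) = -2201/107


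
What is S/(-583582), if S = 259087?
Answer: -259087/583582 ≈ -0.44396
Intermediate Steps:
S/(-583582) = 259087/(-583582) = 259087*(-1/583582) = -259087/583582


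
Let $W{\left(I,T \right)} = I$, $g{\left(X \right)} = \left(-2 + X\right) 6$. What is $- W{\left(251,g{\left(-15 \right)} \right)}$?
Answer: $-251$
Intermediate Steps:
$g{\left(X \right)} = -12 + 6 X$
$- W{\left(251,g{\left(-15 \right)} \right)} = \left(-1\right) 251 = -251$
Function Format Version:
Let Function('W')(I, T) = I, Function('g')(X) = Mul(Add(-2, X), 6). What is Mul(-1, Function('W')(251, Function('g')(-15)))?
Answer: -251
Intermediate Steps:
Function('g')(X) = Add(-12, Mul(6, X))
Mul(-1, Function('W')(251, Function('g')(-15))) = Mul(-1, 251) = -251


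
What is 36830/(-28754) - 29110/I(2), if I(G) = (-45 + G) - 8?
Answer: 417575305/733227 ≈ 569.50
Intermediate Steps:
I(G) = -53 + G
36830/(-28754) - 29110/I(2) = 36830/(-28754) - 29110/(-53 + 2) = 36830*(-1/28754) - 29110/(-51) = -18415/14377 - 29110*(-1/51) = -18415/14377 + 29110/51 = 417575305/733227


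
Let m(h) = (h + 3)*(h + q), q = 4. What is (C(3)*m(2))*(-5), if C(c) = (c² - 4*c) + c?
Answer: 0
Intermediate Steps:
C(c) = c² - 3*c
m(h) = (3 + h)*(4 + h) (m(h) = (h + 3)*(h + 4) = (3 + h)*(4 + h))
(C(3)*m(2))*(-5) = ((3*(-3 + 3))*(12 + 2² + 7*2))*(-5) = ((3*0)*(12 + 4 + 14))*(-5) = (0*30)*(-5) = 0*(-5) = 0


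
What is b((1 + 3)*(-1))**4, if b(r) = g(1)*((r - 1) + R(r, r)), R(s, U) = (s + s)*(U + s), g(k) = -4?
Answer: 3102044416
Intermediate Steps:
R(s, U) = 2*s*(U + s) (R(s, U) = (2*s)*(U + s) = 2*s*(U + s))
b(r) = 4 - 16*r**2 - 4*r (b(r) = -4*((r - 1) + 2*r*(r + r)) = -4*((-1 + r) + 2*r*(2*r)) = -4*((-1 + r) + 4*r**2) = -4*(-1 + r + 4*r**2) = 4 - 16*r**2 - 4*r)
b((1 + 3)*(-1))**4 = (4 - 16*(1 + 3)**2 - 4*(1 + 3)*(-1))**4 = (4 - 16*(4*(-1))**2 - 16*(-1))**4 = (4 - 16*(-4)**2 - 4*(-4))**4 = (4 - 16*16 + 16)**4 = (4 - 256 + 16)**4 = (-236)**4 = 3102044416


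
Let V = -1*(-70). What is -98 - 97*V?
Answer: -6888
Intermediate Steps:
V = 70
-98 - 97*V = -98 - 97*70 = -98 - 6790 = -6888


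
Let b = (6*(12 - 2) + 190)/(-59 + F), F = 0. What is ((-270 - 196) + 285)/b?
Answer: 10679/250 ≈ 42.716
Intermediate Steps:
b = -250/59 (b = (6*(12 - 2) + 190)/(-59 + 0) = (6*10 + 190)/(-59) = (60 + 190)*(-1/59) = 250*(-1/59) = -250/59 ≈ -4.2373)
((-270 - 196) + 285)/b = ((-270 - 196) + 285)/(-250/59) = (-466 + 285)*(-59/250) = -181*(-59/250) = 10679/250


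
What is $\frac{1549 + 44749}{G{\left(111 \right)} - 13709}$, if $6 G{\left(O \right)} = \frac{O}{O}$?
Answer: $- \frac{277788}{82253} \approx -3.3772$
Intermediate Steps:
$G{\left(O \right)} = \frac{1}{6}$ ($G{\left(O \right)} = \frac{O \frac{1}{O}}{6} = \frac{1}{6} \cdot 1 = \frac{1}{6}$)
$\frac{1549 + 44749}{G{\left(111 \right)} - 13709} = \frac{1549 + 44749}{\frac{1}{6} - 13709} = \frac{46298}{\frac{1}{6} + \left(-23084 + 9375\right)} = \frac{46298}{\frac{1}{6} - 13709} = \frac{46298}{- \frac{82253}{6}} = 46298 \left(- \frac{6}{82253}\right) = - \frac{277788}{82253}$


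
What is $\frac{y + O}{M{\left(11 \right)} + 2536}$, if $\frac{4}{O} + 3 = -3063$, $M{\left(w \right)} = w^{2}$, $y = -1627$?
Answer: $- \frac{2494193}{4073181} \approx -0.61234$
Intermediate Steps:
$O = - \frac{2}{1533}$ ($O = \frac{4}{-3 - 3063} = \frac{4}{-3066} = 4 \left(- \frac{1}{3066}\right) = - \frac{2}{1533} \approx -0.0013046$)
$\frac{y + O}{M{\left(11 \right)} + 2536} = \frac{-1627 - \frac{2}{1533}}{11^{2} + 2536} = - \frac{2494193}{1533 \left(121 + 2536\right)} = - \frac{2494193}{1533 \cdot 2657} = \left(- \frac{2494193}{1533}\right) \frac{1}{2657} = - \frac{2494193}{4073181}$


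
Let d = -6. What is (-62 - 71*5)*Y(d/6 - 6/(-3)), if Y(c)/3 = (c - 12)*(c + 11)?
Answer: 165132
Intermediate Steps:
Y(c) = 3*(-12 + c)*(11 + c) (Y(c) = 3*((c - 12)*(c + 11)) = 3*((-12 + c)*(11 + c)) = 3*(-12 + c)*(11 + c))
(-62 - 71*5)*Y(d/6 - 6/(-3)) = (-62 - 71*5)*(-396 - 3*(-6/6 - 6/(-3)) + 3*(-6/6 - 6/(-3))²) = (-62 - 355)*(-396 - 3*(-6*⅙ - 6*(-⅓)) + 3*(-6*⅙ - 6*(-⅓))²) = -417*(-396 - 3*(-1 + 2) + 3*(-1 + 2)²) = -417*(-396 - 3*1 + 3*1²) = -417*(-396 - 3 + 3*1) = -417*(-396 - 3 + 3) = -417*(-396) = 165132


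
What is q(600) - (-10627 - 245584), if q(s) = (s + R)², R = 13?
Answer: 631980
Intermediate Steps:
q(s) = (13 + s)² (q(s) = (s + 13)² = (13 + s)²)
q(600) - (-10627 - 245584) = (13 + 600)² - (-10627 - 245584) = 613² - 1*(-256211) = 375769 + 256211 = 631980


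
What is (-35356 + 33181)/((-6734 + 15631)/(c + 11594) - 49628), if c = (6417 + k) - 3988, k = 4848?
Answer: 13681475/312173697 ≈ 0.043826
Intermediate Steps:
c = 7277 (c = (6417 + 4848) - 3988 = 11265 - 3988 = 7277)
(-35356 + 33181)/((-6734 + 15631)/(c + 11594) - 49628) = (-35356 + 33181)/((-6734 + 15631)/(7277 + 11594) - 49628) = -2175/(8897/18871 - 49628) = -2175/(-936521091/18871) = -2175*(-18871/936521091) = 13681475/312173697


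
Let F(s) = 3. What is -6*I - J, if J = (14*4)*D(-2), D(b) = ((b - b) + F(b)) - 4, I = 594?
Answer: -3508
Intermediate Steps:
D(b) = -1 (D(b) = ((b - b) + 3) - 4 = (0 + 3) - 4 = 3 - 4 = -1)
J = -56 (J = (14*4)*(-1) = 56*(-1) = -56)
-6*I - J = -6*594 - 1*(-56) = -3564 + 56 = -3508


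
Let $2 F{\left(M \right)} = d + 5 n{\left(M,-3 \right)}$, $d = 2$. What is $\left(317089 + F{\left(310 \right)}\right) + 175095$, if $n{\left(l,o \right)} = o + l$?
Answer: $\frac{985905}{2} \approx 4.9295 \cdot 10^{5}$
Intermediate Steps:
$n{\left(l,o \right)} = l + o$
$F{\left(M \right)} = - \frac{13}{2} + \frac{5 M}{2}$ ($F{\left(M \right)} = \frac{2 + 5 \left(M - 3\right)}{2} = \frac{2 + 5 \left(-3 + M\right)}{2} = \frac{2 + \left(-15 + 5 M\right)}{2} = \frac{-13 + 5 M}{2} = - \frac{13}{2} + \frac{5 M}{2}$)
$\left(317089 + F{\left(310 \right)}\right) + 175095 = \left(317089 + \left(- \frac{13}{2} + \frac{5}{2} \cdot 310\right)\right) + 175095 = \left(317089 + \left(- \frac{13}{2} + 775\right)\right) + 175095 = \left(317089 + \frac{1537}{2}\right) + 175095 = \frac{635715}{2} + 175095 = \frac{985905}{2}$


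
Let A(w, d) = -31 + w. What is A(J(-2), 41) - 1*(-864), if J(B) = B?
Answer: 831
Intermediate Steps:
A(J(-2), 41) - 1*(-864) = (-31 - 2) - 1*(-864) = -33 + 864 = 831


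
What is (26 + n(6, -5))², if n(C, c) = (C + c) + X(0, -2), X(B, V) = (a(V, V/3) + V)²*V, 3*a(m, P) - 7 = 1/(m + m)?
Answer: 46225/64 ≈ 722.27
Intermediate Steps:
a(m, P) = 7/3 + 1/(6*m) (a(m, P) = 7/3 + 1/(3*(m + m)) = 7/3 + 1/(3*((2*m))) = 7/3 + (1/(2*m))/3 = 7/3 + 1/(6*m))
X(B, V) = V*(V + (1 + 14*V)/(6*V))² (X(B, V) = ((1 + 14*V)/(6*V) + V)²*V = (V + (1 + 14*V)/(6*V))²*V = V*(V + (1 + 14*V)/(6*V))²)
n(C, c) = -⅛ + C + c (n(C, c) = (C + c) + (1/36)*(1 + 6*(-2)² + 14*(-2))²/(-2) = (C + c) + (1/36)*(-½)*(1 + 6*4 - 28)² = (C + c) + (1/36)*(-½)*(1 + 24 - 28)² = (C + c) + (1/36)*(-½)*(-3)² = (C + c) + (1/36)*(-½)*9 = (C + c) - ⅛ = -⅛ + C + c)
(26 + n(6, -5))² = (26 + (-⅛ + 6 - 5))² = (26 + 7/8)² = (215/8)² = 46225/64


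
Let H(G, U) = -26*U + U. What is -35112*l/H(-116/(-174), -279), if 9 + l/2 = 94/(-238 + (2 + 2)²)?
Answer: 24484768/258075 ≈ 94.875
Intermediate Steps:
H(G, U) = -25*U
l = -2092/111 (l = -18 + 2*(94/(-238 + (2 + 2)²)) = -18 + 2*(94/(-238 + 4²)) = -18 + 2*(94/(-238 + 16)) = -18 + 2*(94/(-222)) = -18 + 2*(-1/222*94) = -18 + 2*(-47/111) = -18 - 94/111 = -2092/111 ≈ -18.847)
-35112*l/H(-116/(-174), -279) = -35112/((-25*(-279))/(-2092/111)) = -35112/(6975*(-111/2092)) = -35112/(-774225/2092) = -35112*(-2092/774225) = 24484768/258075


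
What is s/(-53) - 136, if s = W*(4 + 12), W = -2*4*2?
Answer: -6952/53 ≈ -131.17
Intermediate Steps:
W = -16 (W = -8*2 = -16)
s = -256 (s = -16*(4 + 12) = -16*16 = -256)
s/(-53) - 136 = -256/(-53) - 136 = -1/53*(-256) - 136 = 256/53 - 136 = -6952/53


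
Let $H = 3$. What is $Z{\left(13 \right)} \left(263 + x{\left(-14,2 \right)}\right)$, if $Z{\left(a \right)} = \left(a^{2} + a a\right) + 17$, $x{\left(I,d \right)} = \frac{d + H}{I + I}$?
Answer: $\frac{2612445}{28} \approx 93302.0$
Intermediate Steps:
$x{\left(I,d \right)} = \frac{3 + d}{2 I}$ ($x{\left(I,d \right)} = \frac{d + 3}{I + I} = \frac{3 + d}{2 I}$)
$Z{\left(a \right)} = 17 + 2 a^{2}$ ($Z{\left(a \right)} = \left(a^{2} + a^{2}\right) + 17 = 2 a^{2} + 17 = 17 + 2 a^{2}$)
$Z{\left(13 \right)} \left(263 + x{\left(-14,2 \right)}\right) = \left(17 + 2 \cdot 13^{2}\right) \left(263 + \frac{3 + 2}{2 \left(-14\right)}\right) = \left(17 + 2 \cdot 169\right) \left(263 + \frac{1}{2} \left(- \frac{1}{14}\right) 5\right) = \left(17 + 338\right) \left(263 - \frac{5}{28}\right) = 355 \cdot \frac{7359}{28} = \frac{2612445}{28}$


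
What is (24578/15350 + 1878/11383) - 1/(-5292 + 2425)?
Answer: 442463563704/250474093175 ≈ 1.7665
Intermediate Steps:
(24578/15350 + 1878/11383) - 1/(-5292 + 2425) = (24578*(1/15350) + 1878*(1/11383)) - 1/(-2867) = (12289/7675 + 1878/11383) - 1*(-1/2867) = 154299337/87364525 + 1/2867 = 442463563704/250474093175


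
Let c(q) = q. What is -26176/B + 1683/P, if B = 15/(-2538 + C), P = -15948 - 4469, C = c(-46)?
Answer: 81234178099/18015 ≈ 4.5092e+6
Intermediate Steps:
C = -46
P = -20417
B = -15/2584 (B = 15/(-2538 - 46) = 15/(-2584) = -1/2584*15 = -15/2584 ≈ -0.0058050)
-26176/B + 1683/P = -26176/(-15/2584) + 1683/(-20417) = -26176*(-2584/15) + 1683*(-1/20417) = 67638784/15 - 99/1201 = 81234178099/18015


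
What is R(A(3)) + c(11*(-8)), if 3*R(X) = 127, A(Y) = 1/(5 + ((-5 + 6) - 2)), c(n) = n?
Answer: -137/3 ≈ -45.667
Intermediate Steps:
A(Y) = ¼ (A(Y) = 1/(5 + (1 - 2)) = 1/(5 - 1) = 1/4 = ¼)
R(X) = 127/3 (R(X) = (⅓)*127 = 127/3)
R(A(3)) + c(11*(-8)) = 127/3 + 11*(-8) = 127/3 - 88 = -137/3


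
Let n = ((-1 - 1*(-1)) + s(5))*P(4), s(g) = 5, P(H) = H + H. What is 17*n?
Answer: 680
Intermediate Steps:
P(H) = 2*H
n = 40 (n = ((-1 - 1*(-1)) + 5)*(2*4) = ((-1 + 1) + 5)*8 = (0 + 5)*8 = 5*8 = 40)
17*n = 17*40 = 680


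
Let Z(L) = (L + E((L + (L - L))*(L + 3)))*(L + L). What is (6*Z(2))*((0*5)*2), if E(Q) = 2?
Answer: 0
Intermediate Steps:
Z(L) = 2*L*(2 + L) (Z(L) = (L + 2)*(L + L) = (2 + L)*(2*L) = 2*L*(2 + L))
(6*Z(2))*((0*5)*2) = (6*(2*2*(2 + 2)))*((0*5)*2) = (6*(2*2*4))*(0*2) = (6*16)*0 = 96*0 = 0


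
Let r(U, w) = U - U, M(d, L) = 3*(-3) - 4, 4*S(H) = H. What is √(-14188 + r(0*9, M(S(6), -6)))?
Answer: 2*I*√3547 ≈ 119.11*I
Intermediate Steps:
S(H) = H/4
M(d, L) = -13 (M(d, L) = -9 - 4 = -13)
r(U, w) = 0
√(-14188 + r(0*9, M(S(6), -6))) = √(-14188 + 0) = √(-14188) = 2*I*√3547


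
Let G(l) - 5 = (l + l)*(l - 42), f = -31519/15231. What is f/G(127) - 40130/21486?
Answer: -733331875838/392613015515 ≈ -1.8678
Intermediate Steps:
f = -31519/15231 (f = -31519*1/15231 = -31519/15231 ≈ -2.0694)
G(l) = 5 + 2*l*(-42 + l) (G(l) = 5 + (l + l)*(l - 42) = 5 + (2*l)*(-42 + l) = 5 + 2*l*(-42 + l))
f/G(127) - 40130/21486 = -31519/(15231*(5 - 84*127 + 2*127**2)) - 40130/21486 = -31519/(15231*(5 - 10668 + 2*16129)) - 40130*1/21486 = -31519/(15231*(5 - 10668 + 32258)) - 20065/10743 = -31519/15231/21595 - 20065/10743 = -31519/15231*1/21595 - 20065/10743 = -31519/328913445 - 20065/10743 = -733331875838/392613015515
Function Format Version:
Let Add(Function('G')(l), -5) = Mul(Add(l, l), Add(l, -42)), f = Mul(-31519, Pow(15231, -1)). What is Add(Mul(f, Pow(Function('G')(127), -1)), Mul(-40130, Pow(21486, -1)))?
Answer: Rational(-733331875838, 392613015515) ≈ -1.8678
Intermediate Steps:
f = Rational(-31519, 15231) (f = Mul(-31519, Rational(1, 15231)) = Rational(-31519, 15231) ≈ -2.0694)
Function('G')(l) = Add(5, Mul(2, l, Add(-42, l))) (Function('G')(l) = Add(5, Mul(Add(l, l), Add(l, -42))) = Add(5, Mul(Mul(2, l), Add(-42, l))) = Add(5, Mul(2, l, Add(-42, l))))
Add(Mul(f, Pow(Function('G')(127), -1)), Mul(-40130, Pow(21486, -1))) = Add(Mul(Rational(-31519, 15231), Pow(Add(5, Mul(-84, 127), Mul(2, Pow(127, 2))), -1)), Mul(-40130, Pow(21486, -1))) = Add(Mul(Rational(-31519, 15231), Pow(Add(5, -10668, Mul(2, 16129)), -1)), Mul(-40130, Rational(1, 21486))) = Add(Mul(Rational(-31519, 15231), Pow(Add(5, -10668, 32258), -1)), Rational(-20065, 10743)) = Add(Mul(Rational(-31519, 15231), Pow(21595, -1)), Rational(-20065, 10743)) = Add(Mul(Rational(-31519, 15231), Rational(1, 21595)), Rational(-20065, 10743)) = Add(Rational(-31519, 328913445), Rational(-20065, 10743)) = Rational(-733331875838, 392613015515)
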